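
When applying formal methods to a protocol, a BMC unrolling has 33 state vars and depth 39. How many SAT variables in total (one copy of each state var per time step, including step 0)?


BMC unrolls to depth k, creating one copy of each state var for steps 0..k.
Step count = 39 + 1 = 40 (steps 0 through 39)
Vars per step = 33
Total = 33 * 40 = 1320

1320


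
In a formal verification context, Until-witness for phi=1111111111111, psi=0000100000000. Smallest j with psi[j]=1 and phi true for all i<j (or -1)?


(phi U psi) at 0: need smallest j with psi[j]=1 and phi[i]=1 for all i in [0,j).
Scan from step 0:
  step 0: phi=1, psi=0 -> continue
  step 1: phi=1, psi=0 -> continue
  step 2: phi=1, psi=0 -> continue
  step 3: phi=1, psi=0 -> continue
  step 4: psi=1 and phi held for [0,4) -> witness found
Witness step = 4

4


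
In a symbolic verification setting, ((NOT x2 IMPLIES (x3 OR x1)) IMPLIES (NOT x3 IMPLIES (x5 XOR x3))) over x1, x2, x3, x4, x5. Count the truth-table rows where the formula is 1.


Formula: ((NOT x2 IMPLIES (x3 OR x1)) IMPLIES (NOT x3 IMPLIES (x5 XOR x3))) over 5 vars (32 rows)
Evaluate each row (x1, x2, x3, x4, x5 as bits, MSB first):
  row 0 [00000]: ((NOT 0 IMPLIES (0 OR 0)) IMPLIES (NOT 0 IMPLIES (0 XOR 0))) -> 1
  row 1 [00001]: ((NOT 0 IMPLIES (0 OR 0)) IMPLIES (NOT 0 IMPLIES (1 XOR 0))) -> 1
  row 2 [00010]: ((NOT 0 IMPLIES (0 OR 0)) IMPLIES (NOT 0 IMPLIES (0 XOR 0))) -> 1
  row 3 [00011]: ((NOT 0 IMPLIES (0 OR 0)) IMPLIES (NOT 0 IMPLIES (1 XOR 0))) -> 1
  row 4 [00100]: ((NOT 0 IMPLIES (1 OR 0)) IMPLIES (NOT 1 IMPLIES (0 XOR 1))) -> 1
  row 5 [00101]: ((NOT 0 IMPLIES (1 OR 0)) IMPLIES (NOT 1 IMPLIES (1 XOR 1))) -> 1
  row 6 [00110]: ((NOT 0 IMPLIES (1 OR 0)) IMPLIES (NOT 1 IMPLIES (0 XOR 1))) -> 1
  row 7 [00111]: ((NOT 0 IMPLIES (1 OR 0)) IMPLIES (NOT 1 IMPLIES (1 XOR 1))) -> 1
  row 8 [01000]: ((NOT 1 IMPLIES (0 OR 0)) IMPLIES (NOT 0 IMPLIES (0 XOR 0))) -> 0
  row 9 [01001]: ((NOT 1 IMPLIES (0 OR 0)) IMPLIES (NOT 0 IMPLIES (1 XOR 0))) -> 1
  row 10 [01010]: ((NOT 1 IMPLIES (0 OR 0)) IMPLIES (NOT 0 IMPLIES (0 XOR 0))) -> 0
  row 11 [01011]: ((NOT 1 IMPLIES (0 OR 0)) IMPLIES (NOT 0 IMPLIES (1 XOR 0))) -> 1
  row 12 [01100]: ((NOT 1 IMPLIES (1 OR 0)) IMPLIES (NOT 1 IMPLIES (0 XOR 1))) -> 1
  row 13 [01101]: ((NOT 1 IMPLIES (1 OR 0)) IMPLIES (NOT 1 IMPLIES (1 XOR 1))) -> 1
  row 14 [01110]: ((NOT 1 IMPLIES (1 OR 0)) IMPLIES (NOT 1 IMPLIES (0 XOR 1))) -> 1
  row 15 [01111]: ((NOT 1 IMPLIES (1 OR 0)) IMPLIES (NOT 1 IMPLIES (1 XOR 1))) -> 1
  row 16 [10000]: ((NOT 0 IMPLIES (0 OR 1)) IMPLIES (NOT 0 IMPLIES (0 XOR 0))) -> 0
  row 17 [10001]: ((NOT 0 IMPLIES (0 OR 1)) IMPLIES (NOT 0 IMPLIES (1 XOR 0))) -> 1
  row 18 [10010]: ((NOT 0 IMPLIES (0 OR 1)) IMPLIES (NOT 0 IMPLIES (0 XOR 0))) -> 0
  row 19 [10011]: ((NOT 0 IMPLIES (0 OR 1)) IMPLIES (NOT 0 IMPLIES (1 XOR 0))) -> 1
  row 20 [10100]: ((NOT 0 IMPLIES (1 OR 1)) IMPLIES (NOT 1 IMPLIES (0 XOR 1))) -> 1
  row 21 [10101]: ((NOT 0 IMPLIES (1 OR 1)) IMPLIES (NOT 1 IMPLIES (1 XOR 1))) -> 1
  row 22 [10110]: ((NOT 0 IMPLIES (1 OR 1)) IMPLIES (NOT 1 IMPLIES (0 XOR 1))) -> 1
  row 23 [10111]: ((NOT 0 IMPLIES (1 OR 1)) IMPLIES (NOT 1 IMPLIES (1 XOR 1))) -> 1
  row 24 [11000]: ((NOT 1 IMPLIES (0 OR 1)) IMPLIES (NOT 0 IMPLIES (0 XOR 0))) -> 0
  row 25 [11001]: ((NOT 1 IMPLIES (0 OR 1)) IMPLIES (NOT 0 IMPLIES (1 XOR 0))) -> 1
  row 26 [11010]: ((NOT 1 IMPLIES (0 OR 1)) IMPLIES (NOT 0 IMPLIES (0 XOR 0))) -> 0
  row 27 [11011]: ((NOT 1 IMPLIES (0 OR 1)) IMPLIES (NOT 0 IMPLIES (1 XOR 0))) -> 1
  row 28 [11100]: ((NOT 1 IMPLIES (1 OR 1)) IMPLIES (NOT 1 IMPLIES (0 XOR 1))) -> 1
  row 29 [11101]: ((NOT 1 IMPLIES (1 OR 1)) IMPLIES (NOT 1 IMPLIES (1 XOR 1))) -> 1
  row 30 [11110]: ((NOT 1 IMPLIES (1 OR 1)) IMPLIES (NOT 1 IMPLIES (0 XOR 1))) -> 1
  row 31 [11111]: ((NOT 1 IMPLIES (1 OR 1)) IMPLIES (NOT 1 IMPLIES (1 XOR 1))) -> 1
Full result column, 8 rows per line (x1,x2 fixed per line; x3,x4,x5 runs 000..111 left to right):
  rows 0-7 [x1,x2=00]: 11111111  (ones: 8)
  rows 8-15 [x1,x2=01]: 01011111  (ones: 6)
  rows 16-23 [x1,x2=10]: 01011111  (ones: 6)
  rows 24-31 [x1,x2=11]: 01011111  (ones: 6)
Count of 1-rows = 8+6+6+6 = 26

26


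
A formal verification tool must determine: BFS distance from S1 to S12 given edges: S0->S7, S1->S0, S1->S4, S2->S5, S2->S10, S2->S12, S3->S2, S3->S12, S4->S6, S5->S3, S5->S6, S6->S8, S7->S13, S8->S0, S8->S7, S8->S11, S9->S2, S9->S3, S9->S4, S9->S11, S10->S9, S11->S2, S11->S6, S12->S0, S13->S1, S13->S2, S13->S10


BFS layer-by-layer from S1:
  dist 0: {S1}
  dist 1: {S0, S4}
  dist 2: {S6, S7}
  dist 3: {S8, S13}
  dist 4: {S2, S10, S11}
  dist 5: {S5, S9, S12}
  -> S12 reached at distance 5
Shortest path length = 5

5


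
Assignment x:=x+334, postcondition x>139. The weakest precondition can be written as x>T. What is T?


Formula: wp(x:=E, P) = P[E/x] (substitute E for x in postcondition)
Step 1: Postcondition: x>139
Step 2: Substitute x+334 for x: x+334>139
Step 3: Solve for x: x > 139-334 = -195

-195


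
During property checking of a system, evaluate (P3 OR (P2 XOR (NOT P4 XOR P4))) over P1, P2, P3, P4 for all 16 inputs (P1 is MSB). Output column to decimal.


Formula: (P3 OR (P2 XOR (NOT P4 XOR P4))) over P1, P2, P3, P4 (16 rows)
Evaluate each row (bits = P1,P2,P3,P4, MSB first):
  row 0 [0000]: (0 OR (0 XOR (NOT 0 XOR 0))) -> 1
  row 1 [0001]: (0 OR (0 XOR (NOT 1 XOR 1))) -> 1
  row 2 [0010]: (1 OR (0 XOR (NOT 0 XOR 0))) -> 1
  row 3 [0011]: (1 OR (0 XOR (NOT 1 XOR 1))) -> 1
  row 4 [0100]: (0 OR (1 XOR (NOT 0 XOR 0))) -> 0
  row 5 [0101]: (0 OR (1 XOR (NOT 1 XOR 1))) -> 0
  row 6 [0110]: (1 OR (1 XOR (NOT 0 XOR 0))) -> 1
  row 7 [0111]: (1 OR (1 XOR (NOT 1 XOR 1))) -> 1
  row 8 [1000]: (0 OR (0 XOR (NOT 0 XOR 0))) -> 1
  row 9 [1001]: (0 OR (0 XOR (NOT 1 XOR 1))) -> 1
  row 10 [1010]: (1 OR (0 XOR (NOT 0 XOR 0))) -> 1
  row 11 [1011]: (1 OR (0 XOR (NOT 1 XOR 1))) -> 1
  row 12 [1100]: (0 OR (1 XOR (NOT 0 XOR 0))) -> 0
  row 13 [1101]: (0 OR (1 XOR (NOT 1 XOR 1))) -> 0
  row 14 [1110]: (1 OR (1 XOR (NOT 0 XOR 0))) -> 1
  row 15 [1111]: (1 OR (1 XOR (NOT 1 XOR 1))) -> 1
Full result column, 4 rows per line (P1,P2 fixed per line; P3,P4 runs 00..11 left to right):
  rows 0-3 [P1,P2=00]: 1111  = hex F
  rows 4-7 [P1,P2=01]: 0011  = hex 3
  rows 8-11 [P1,P2=10]: 1111  = hex F
  rows 12-15 [P1,P2=11]: 0011  = hex 3
Output column (row 0 .. row 15) = 1111001111110011
Output column grouped in 4s = 1111 0011 1111 0011 = 0xF3F3
Convert to decimal digit by digit (value = value*16 + digit):
  F -> 15
  15*16 + 3 = 243
  243*16 + 15 (F) = 3903
  3903*16 + 3 = 62451
Decimal = 62451

62451


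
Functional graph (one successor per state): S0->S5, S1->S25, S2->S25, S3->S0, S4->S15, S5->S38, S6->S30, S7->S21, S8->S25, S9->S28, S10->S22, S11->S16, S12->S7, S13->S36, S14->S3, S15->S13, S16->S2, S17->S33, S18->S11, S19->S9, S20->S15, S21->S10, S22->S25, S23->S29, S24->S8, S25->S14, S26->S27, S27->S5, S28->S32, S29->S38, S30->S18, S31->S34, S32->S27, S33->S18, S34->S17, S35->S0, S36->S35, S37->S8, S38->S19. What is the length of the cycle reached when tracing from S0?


Trace from S0 until a state repeats:
  S0 -> S5 -> S38 -> S19 -> S9 -> S28 -> S32 -> S27 -> S5
S5 first seen at step 1, revisited at step 8.
Cycle length = 8 - 1 = 7

7


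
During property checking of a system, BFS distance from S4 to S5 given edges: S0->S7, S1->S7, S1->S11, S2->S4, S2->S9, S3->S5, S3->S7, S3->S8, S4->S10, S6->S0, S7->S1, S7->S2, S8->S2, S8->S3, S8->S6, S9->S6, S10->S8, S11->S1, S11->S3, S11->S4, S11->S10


BFS layer-by-layer from S4:
  dist 0: {S4}
  dist 1: {S10}
  dist 2: {S8}
  dist 3: {S2, S3, S6}
  dist 4: {S0, S5, S7, S9}
  -> S5 reached at distance 4
Shortest path length = 4

4


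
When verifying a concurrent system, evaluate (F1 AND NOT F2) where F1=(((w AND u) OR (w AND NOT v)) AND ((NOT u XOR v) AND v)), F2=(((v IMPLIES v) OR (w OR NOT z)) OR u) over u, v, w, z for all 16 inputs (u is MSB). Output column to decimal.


F1 = (((w AND u) OR (w AND NOT v)) AND ((NOT u XOR v) AND v))
F2 = (((v IMPLIES v) OR (w OR NOT z)) OR u)
Counterexample to F1=>F2 is where F1=1 and F2=0.
Evaluate each row (bits = u,v,w,z, MSB first):
  row 0 [0000]: F1=0 F2=1 -> F1&~F2 -> 0
  row 1 [0001]: F1=0 F2=1 -> F1&~F2 -> 0
  row 2 [0010]: F1=0 F2=1 -> F1&~F2 -> 0
  row 3 [0011]: F1=0 F2=1 -> F1&~F2 -> 0
  row 4 [0100]: F1=0 F2=1 -> F1&~F2 -> 0
  row 5 [0101]: F1=0 F2=1 -> F1&~F2 -> 0
  row 6 [0110]: F1=0 F2=1 -> F1&~F2 -> 0
  row 7 [0111]: F1=0 F2=1 -> F1&~F2 -> 0
  row 8 [1000]: F1=0 F2=1 -> F1&~F2 -> 0
  row 9 [1001]: F1=0 F2=1 -> F1&~F2 -> 0
  row 10 [1010]: F1=0 F2=1 -> F1&~F2 -> 0
  row 11 [1011]: F1=0 F2=1 -> F1&~F2 -> 0
  row 12 [1100]: F1=0 F2=1 -> F1&~F2 -> 0
  row 13 [1101]: F1=0 F2=1 -> F1&~F2 -> 0
  row 14 [1110]: F1=1 F2=1 -> F1&~F2 -> 0
  row 15 [1111]: F1=1 F2=1 -> F1&~F2 -> 0
Full result column, 4 rows per line (u,v fixed per line; w,z runs 00..11 left to right):
  rows 0-3 [u,v=00]: 0000  = hex 0
  rows 4-7 [u,v=01]: 0000  = hex 0
  rows 8-11 [u,v=10]: 0000  = hex 0
  rows 12-15 [u,v=11]: 0000  = hex 0
Counterexample vector (row 0 .. row 15) = 0000000000000000
Output column grouped in 4s = 0000 0000 0000 0000 = 0x0000
Convert to decimal digit by digit (value = value*16 + digit):
  0 -> 0
  0*16 + 0 = 0
  0*16 + 0 = 0
  0*16 + 0 = 0
Decimal = 0

0


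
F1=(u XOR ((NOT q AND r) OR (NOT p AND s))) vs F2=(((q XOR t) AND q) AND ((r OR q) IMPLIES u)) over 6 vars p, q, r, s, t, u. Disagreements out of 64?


F1 = (u XOR ((NOT q AND r) OR (NOT p AND s)))
F2 = (((q XOR t) AND q) AND ((r OR q) IMPLIES u))
Evaluate both on each of 64 rows (bits = p,q,r,s,t,u):
  row 0 [000000]: F1=0 F2=0 -> 0
  row 1 [000001]: F1=1 F2=0 (differ) -> 1
  row 2 [000010]: F1=0 F2=0 -> 0
  row 3 [000011]: F1=1 F2=0 (differ) -> 1
  row 4 [000100]: F1=1 F2=0 (differ) -> 1
  (every remaining row is evaluated the same way; all 64 results are listed next)
Full result column, 8 rows per line (p,q,r fixed per line; s,t,u runs 000..111 left to right):
  rows 0-7 [p,q,r=000]: 01011010  (ones: 4)
  rows 8-15 [p,q,r=001]: 10101010  (ones: 4)
  rows 16-23 [p,q,r=010]: 00011110  (ones: 4)
  rows 24-31 [p,q,r=011]: 00011110  (ones: 4)
  rows 32-39 [p,q,r=100]: 01010101  (ones: 4)
  rows 40-47 [p,q,r=101]: 10101010  (ones: 4)
  rows 48-55 [p,q,r=110]: 00010001  (ones: 2)
  rows 56-63 [p,q,r=111]: 00010001  (ones: 2)
Disagreements = 4+4+4+4+4+4+2+2 = 28

28


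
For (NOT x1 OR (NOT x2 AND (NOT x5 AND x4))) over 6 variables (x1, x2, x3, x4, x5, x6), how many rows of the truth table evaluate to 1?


Formula: (NOT x1 OR (NOT x2 AND (NOT x5 AND x4))) over 6 vars (64 rows)
Evaluate each row (x1, x2, x3, x4, x5, x6 as bits, MSB first):
  row 0 [000000]: (NOT 0 OR (NOT 0 AND (NOT 0 AND 0))) -> 1
  row 1 [000001]: (NOT 0 OR (NOT 0 AND (NOT 0 AND 0))) -> 1
  row 2 [000010]: (NOT 0 OR (NOT 0 AND (NOT 1 AND 0))) -> 1
  row 3 [000011]: (NOT 0 OR (NOT 0 AND (NOT 1 AND 0))) -> 1
  row 4 [000100]: (NOT 0 OR (NOT 0 AND (NOT 0 AND 1))) -> 1
  (every remaining row is evaluated the same way; all 64 results are listed next)
Full result column, 8 rows per line (x1,x2,x3 fixed per line; x4,x5,x6 runs 000..111 left to right):
  rows 0-7 [x1,x2,x3=000]: 11111111  (ones: 8)
  rows 8-15 [x1,x2,x3=001]: 11111111  (ones: 8)
  rows 16-23 [x1,x2,x3=010]: 11111111  (ones: 8)
  rows 24-31 [x1,x2,x3=011]: 11111111  (ones: 8)
  rows 32-39 [x1,x2,x3=100]: 00001100  (ones: 2)
  rows 40-47 [x1,x2,x3=101]: 00001100  (ones: 2)
  rows 48-55 [x1,x2,x3=110]: 00000000  (ones: 0)
  rows 56-63 [x1,x2,x3=111]: 00000000  (ones: 0)
Count of 1-rows = 8+8+8+8+2+2+0+0 = 36

36


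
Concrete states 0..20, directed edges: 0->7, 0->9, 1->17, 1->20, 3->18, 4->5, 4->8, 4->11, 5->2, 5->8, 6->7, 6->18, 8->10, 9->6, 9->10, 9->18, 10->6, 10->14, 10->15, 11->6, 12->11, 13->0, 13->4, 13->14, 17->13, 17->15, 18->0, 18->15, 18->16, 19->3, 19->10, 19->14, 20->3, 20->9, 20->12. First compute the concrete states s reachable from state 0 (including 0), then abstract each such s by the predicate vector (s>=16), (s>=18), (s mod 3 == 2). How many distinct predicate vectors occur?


BFS from 0:
Concrete reachable: {0, 6, 7, 9, 10, 14, 15, 16, 18}
Abstract via predicates (s>=16), (s>=18), (s mod 3 == 2):
  (0,0,0) <- {0, 6, 7, 9, 10, 15}
  (0,0,1) <- {14}
  (1,0,0) <- {16}
  (1,1,0) <- {18}
Distinct abstract states = 4

4


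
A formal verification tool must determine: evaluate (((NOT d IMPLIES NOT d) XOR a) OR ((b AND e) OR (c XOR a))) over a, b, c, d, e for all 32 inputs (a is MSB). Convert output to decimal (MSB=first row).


Formula: (((NOT d IMPLIES NOT d) XOR a) OR ((b AND e) OR (c XOR a))) over a, b, c, d, e (32 rows)
Evaluate each row (bits = a,b,c,d,e, MSB first):
  row 0 [00000]: (((NOT 0 IMPLIES NOT 0) XOR 0) OR ((0 AND 0) OR (0 XOR 0))) -> 1
  row 1 [00001]: (((NOT 0 IMPLIES NOT 0) XOR 0) OR ((0 AND 1) OR (0 XOR 0))) -> 1
  row 2 [00010]: (((NOT 1 IMPLIES NOT 1) XOR 0) OR ((0 AND 0) OR (0 XOR 0))) -> 1
  row 3 [00011]: (((NOT 1 IMPLIES NOT 1) XOR 0) OR ((0 AND 1) OR (0 XOR 0))) -> 1
  row 4 [00100]: (((NOT 0 IMPLIES NOT 0) XOR 0) OR ((0 AND 0) OR (1 XOR 0))) -> 1
  row 5 [00101]: (((NOT 0 IMPLIES NOT 0) XOR 0) OR ((0 AND 1) OR (1 XOR 0))) -> 1
  row 6 [00110]: (((NOT 1 IMPLIES NOT 1) XOR 0) OR ((0 AND 0) OR (1 XOR 0))) -> 1
  row 7 [00111]: (((NOT 1 IMPLIES NOT 1) XOR 0) OR ((0 AND 1) OR (1 XOR 0))) -> 1
  row 8 [01000]: (((NOT 0 IMPLIES NOT 0) XOR 0) OR ((1 AND 0) OR (0 XOR 0))) -> 1
  row 9 [01001]: (((NOT 0 IMPLIES NOT 0) XOR 0) OR ((1 AND 1) OR (0 XOR 0))) -> 1
  row 10 [01010]: (((NOT 1 IMPLIES NOT 1) XOR 0) OR ((1 AND 0) OR (0 XOR 0))) -> 1
  row 11 [01011]: (((NOT 1 IMPLIES NOT 1) XOR 0) OR ((1 AND 1) OR (0 XOR 0))) -> 1
  row 12 [01100]: (((NOT 0 IMPLIES NOT 0) XOR 0) OR ((1 AND 0) OR (1 XOR 0))) -> 1
  row 13 [01101]: (((NOT 0 IMPLIES NOT 0) XOR 0) OR ((1 AND 1) OR (1 XOR 0))) -> 1
  row 14 [01110]: (((NOT 1 IMPLIES NOT 1) XOR 0) OR ((1 AND 0) OR (1 XOR 0))) -> 1
  row 15 [01111]: (((NOT 1 IMPLIES NOT 1) XOR 0) OR ((1 AND 1) OR (1 XOR 0))) -> 1
  row 16 [10000]: (((NOT 0 IMPLIES NOT 0) XOR 1) OR ((0 AND 0) OR (0 XOR 1))) -> 1
  row 17 [10001]: (((NOT 0 IMPLIES NOT 0) XOR 1) OR ((0 AND 1) OR (0 XOR 1))) -> 1
  row 18 [10010]: (((NOT 1 IMPLIES NOT 1) XOR 1) OR ((0 AND 0) OR (0 XOR 1))) -> 1
  row 19 [10011]: (((NOT 1 IMPLIES NOT 1) XOR 1) OR ((0 AND 1) OR (0 XOR 1))) -> 1
  row 20 [10100]: (((NOT 0 IMPLIES NOT 0) XOR 1) OR ((0 AND 0) OR (1 XOR 1))) -> 0
  row 21 [10101]: (((NOT 0 IMPLIES NOT 0) XOR 1) OR ((0 AND 1) OR (1 XOR 1))) -> 0
  row 22 [10110]: (((NOT 1 IMPLIES NOT 1) XOR 1) OR ((0 AND 0) OR (1 XOR 1))) -> 0
  row 23 [10111]: (((NOT 1 IMPLIES NOT 1) XOR 1) OR ((0 AND 1) OR (1 XOR 1))) -> 0
  row 24 [11000]: (((NOT 0 IMPLIES NOT 0) XOR 1) OR ((1 AND 0) OR (0 XOR 1))) -> 1
  row 25 [11001]: (((NOT 0 IMPLIES NOT 0) XOR 1) OR ((1 AND 1) OR (0 XOR 1))) -> 1
  row 26 [11010]: (((NOT 1 IMPLIES NOT 1) XOR 1) OR ((1 AND 0) OR (0 XOR 1))) -> 1
  row 27 [11011]: (((NOT 1 IMPLIES NOT 1) XOR 1) OR ((1 AND 1) OR (0 XOR 1))) -> 1
  row 28 [11100]: (((NOT 0 IMPLIES NOT 0) XOR 1) OR ((1 AND 0) OR (1 XOR 1))) -> 0
  row 29 [11101]: (((NOT 0 IMPLIES NOT 0) XOR 1) OR ((1 AND 1) OR (1 XOR 1))) -> 1
  row 30 [11110]: (((NOT 1 IMPLIES NOT 1) XOR 1) OR ((1 AND 0) OR (1 XOR 1))) -> 0
  row 31 [11111]: (((NOT 1 IMPLIES NOT 1) XOR 1) OR ((1 AND 1) OR (1 XOR 1))) -> 1
Full result column, 4 rows per line (a,b,c fixed per line; d,e runs 00..11 left to right):
  rows 0-3 [a,b,c=000]: 1111  = hex F
  rows 4-7 [a,b,c=001]: 1111  = hex F
  rows 8-11 [a,b,c=010]: 1111  = hex F
  rows 12-15 [a,b,c=011]: 1111  = hex F
  rows 16-19 [a,b,c=100]: 1111  = hex F
  rows 20-23 [a,b,c=101]: 0000  = hex 0
  rows 24-27 [a,b,c=110]: 1111  = hex F
  rows 28-31 [a,b,c=111]: 0101  = hex 5
Output column (row 0 .. row 31) = 11111111111111111111000011110101
Output column grouped in 4s = 1111 1111 1111 1111 1111 0000 1111 0101 = 0xFFFFF0F5
Convert to decimal digit by digit (value = value*16 + digit):
  F -> 15
  15*16 + 15 (F) = 255
  255*16 + 15 (F) = 4095
  4095*16 + 15 (F) = 65535
  65535*16 + 15 (F) = 1048575
  1048575*16 + 0 = 16777200
  16777200*16 + 15 (F) = 268435215
  268435215*16 + 5 = 4294963445
Decimal = 4294963445

4294963445


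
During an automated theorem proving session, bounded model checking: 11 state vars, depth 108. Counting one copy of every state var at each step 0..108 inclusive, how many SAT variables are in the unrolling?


BMC unrolls to depth k, creating one copy of each state var for steps 0..k.
Step count = 108 + 1 = 109 (steps 0 through 108)
Vars per step = 11
Total = 11 * 109 = 1199

1199


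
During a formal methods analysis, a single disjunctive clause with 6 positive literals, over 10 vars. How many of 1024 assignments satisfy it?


Step 1: Total=2^10=1024
Step 2: Unsat when all 6 false: 2^4=16
Step 3: Sat=1024-16=1008

1008


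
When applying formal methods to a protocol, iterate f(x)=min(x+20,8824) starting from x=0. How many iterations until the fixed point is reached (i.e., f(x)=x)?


Step 1: x=0, cap=8824, increment=20
Step 2: x grows by 20 each step until capped at 8824; fixed point is x=8824
Step 3: iterations = ceil(8824/20) = 442

442


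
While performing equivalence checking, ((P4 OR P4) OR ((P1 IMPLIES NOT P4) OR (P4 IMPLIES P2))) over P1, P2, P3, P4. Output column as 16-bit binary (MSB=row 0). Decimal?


Formula: ((P4 OR P4) OR ((P1 IMPLIES NOT P4) OR (P4 IMPLIES P2))) over P1, P2, P3, P4 (16 rows)
Evaluate each row (bits = P1,P2,P3,P4, MSB first):
  row 0 [0000]: ((0 OR 0) OR ((0 IMPLIES NOT 0) OR (0 IMPLIES 0))) -> 1
  row 1 [0001]: ((1 OR 1) OR ((0 IMPLIES NOT 1) OR (1 IMPLIES 0))) -> 1
  row 2 [0010]: ((0 OR 0) OR ((0 IMPLIES NOT 0) OR (0 IMPLIES 0))) -> 1
  row 3 [0011]: ((1 OR 1) OR ((0 IMPLIES NOT 1) OR (1 IMPLIES 0))) -> 1
  row 4 [0100]: ((0 OR 0) OR ((0 IMPLIES NOT 0) OR (0 IMPLIES 1))) -> 1
  row 5 [0101]: ((1 OR 1) OR ((0 IMPLIES NOT 1) OR (1 IMPLIES 1))) -> 1
  row 6 [0110]: ((0 OR 0) OR ((0 IMPLIES NOT 0) OR (0 IMPLIES 1))) -> 1
  row 7 [0111]: ((1 OR 1) OR ((0 IMPLIES NOT 1) OR (1 IMPLIES 1))) -> 1
  row 8 [1000]: ((0 OR 0) OR ((1 IMPLIES NOT 0) OR (0 IMPLIES 0))) -> 1
  row 9 [1001]: ((1 OR 1) OR ((1 IMPLIES NOT 1) OR (1 IMPLIES 0))) -> 1
  row 10 [1010]: ((0 OR 0) OR ((1 IMPLIES NOT 0) OR (0 IMPLIES 0))) -> 1
  row 11 [1011]: ((1 OR 1) OR ((1 IMPLIES NOT 1) OR (1 IMPLIES 0))) -> 1
  row 12 [1100]: ((0 OR 0) OR ((1 IMPLIES NOT 0) OR (0 IMPLIES 1))) -> 1
  row 13 [1101]: ((1 OR 1) OR ((1 IMPLIES NOT 1) OR (1 IMPLIES 1))) -> 1
  row 14 [1110]: ((0 OR 0) OR ((1 IMPLIES NOT 0) OR (0 IMPLIES 1))) -> 1
  row 15 [1111]: ((1 OR 1) OR ((1 IMPLIES NOT 1) OR (1 IMPLIES 1))) -> 1
Full result column, 4 rows per line (P1,P2 fixed per line; P3,P4 runs 00..11 left to right):
  rows 0-3 [P1,P2=00]: 1111  = hex F
  rows 4-7 [P1,P2=01]: 1111  = hex F
  rows 8-11 [P1,P2=10]: 1111  = hex F
  rows 12-15 [P1,P2=11]: 1111  = hex F
Output column (row 0 .. row 15) = 1111111111111111
Output column grouped in 4s = 1111 1111 1111 1111 = 0xFFFF
Convert to decimal digit by digit (value = value*16 + digit):
  F -> 15
  15*16 + 15 (F) = 255
  255*16 + 15 (F) = 4095
  4095*16 + 15 (F) = 65535
Decimal = 65535

65535


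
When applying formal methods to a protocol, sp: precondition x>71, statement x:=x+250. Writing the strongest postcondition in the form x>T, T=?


Formula: sp(P, x:=E) = exists old_x. (x = E[old_x/x]) AND P[old_x/x] (old_x is the value of x before the assignment; eliminate old_x by solving x = E[old_x/x] for old_x)
Step 1: Precondition P: x>71, i.e. old_x > 71
Step 2: Assignment gives x = old_x + 250, so old_x = x - 250
Step 3: Substitute into P: x - 250 > 71
Step 4: Simplify: x > 71+250 = 321

321


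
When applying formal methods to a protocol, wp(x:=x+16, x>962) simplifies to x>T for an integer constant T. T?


Formula: wp(x:=E, P) = P[E/x] (substitute E for x in postcondition)
Step 1: Postcondition: x>962
Step 2: Substitute x+16 for x: x+16>962
Step 3: Solve for x: x > 962-16 = 946

946


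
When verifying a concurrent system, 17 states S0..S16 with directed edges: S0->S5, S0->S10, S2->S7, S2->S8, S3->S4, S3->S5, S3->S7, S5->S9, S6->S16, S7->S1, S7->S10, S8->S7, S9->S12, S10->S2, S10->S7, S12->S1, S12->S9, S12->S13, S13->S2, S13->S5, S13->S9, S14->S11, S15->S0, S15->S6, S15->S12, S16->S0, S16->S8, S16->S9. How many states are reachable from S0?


BFS from S0:
  layer 0: {S0}
  layer 1: {S5, S10}
  layer 2: {S2, S7, S9}
  layer 3: {S1, S8, S12}
  layer 4: {S13}
Reachable set: {S0, S1, S2, S5, S7, S8, S9, S10, S12, S13}
Count = 10

10


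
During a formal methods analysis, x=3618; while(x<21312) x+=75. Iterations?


Step 1: x goes from 3618 toward 21312 by 75; the body runs while x<21312, so iterations = ceil((bound-start)/step)
Step 2: Distance=17694
Step 3: ceil(17694/75)=236

236


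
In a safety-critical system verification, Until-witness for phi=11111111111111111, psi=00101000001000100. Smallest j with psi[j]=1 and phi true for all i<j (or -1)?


(phi U psi) at 0: need smallest j with psi[j]=1 and phi[i]=1 for all i in [0,j).
Scan from step 0:
  step 0: phi=1, psi=0 -> continue
  step 1: phi=1, psi=0 -> continue
  step 2: psi=1 and phi held for [0,2) -> witness found
Witness step = 2

2


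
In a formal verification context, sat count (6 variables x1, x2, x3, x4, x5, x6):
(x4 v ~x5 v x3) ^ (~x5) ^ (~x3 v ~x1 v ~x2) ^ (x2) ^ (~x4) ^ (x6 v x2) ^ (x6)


CNF with 7 clauses over 6 vars (64 assignments).
An assignment satisfies CNF iff every clause has >=1 true literal.
Check each row (bits = x1,x2,x3,x4,x5,x6; clause T/F shown):
  row 0 [000000]: clauses=TTTFTFF -> 0
  row 1 [000001]: clauses=TTTFTTT -> 0
  row 2 [000010]: clauses=FFTFTFF -> 0
  row 3 [000011]: clauses=FFTFTTT -> 0
  row 4 [000100]: clauses=TTTFFFF -> 0
  (every remaining row is evaluated the same way; all 64 results are listed next)
Full result column, 8 rows per line (x1,x2,x3 fixed per line; x4,x5,x6 runs 000..111 left to right):
  rows 0-7 [x1,x2,x3=000]: 00000000  (ones: 0)
  rows 8-15 [x1,x2,x3=001]: 00000000  (ones: 0)
  rows 16-23 [x1,x2,x3=010]: 01000000  (ones: 1)
  rows 24-31 [x1,x2,x3=011]: 01000000  (ones: 1)
  rows 32-39 [x1,x2,x3=100]: 00000000  (ones: 0)
  rows 40-47 [x1,x2,x3=101]: 00000000  (ones: 0)
  rows 48-55 [x1,x2,x3=110]: 01000000  (ones: 1)
  rows 56-63 [x1,x2,x3=111]: 00000000  (ones: 0)
Satisfying assignments = 0+0+1+1+0+0+1+0 = 3

3


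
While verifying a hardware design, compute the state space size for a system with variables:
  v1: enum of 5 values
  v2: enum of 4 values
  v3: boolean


State space = product of domain sizes of all variables.
Domain sizes:
  v1 (enum of 5 values): 5
  v2 (enum of 4 values): 4
  v3 (boolean): 2
Product = 5 * 4 * 2 = 40

40


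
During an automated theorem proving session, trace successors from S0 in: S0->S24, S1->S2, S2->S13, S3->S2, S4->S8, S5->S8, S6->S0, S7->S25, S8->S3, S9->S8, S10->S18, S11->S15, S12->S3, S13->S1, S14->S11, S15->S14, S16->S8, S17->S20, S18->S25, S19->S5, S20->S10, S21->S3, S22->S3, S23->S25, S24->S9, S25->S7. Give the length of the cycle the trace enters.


Trace from S0 until a state repeats:
  S0 -> S24 -> S9 -> S8 -> S3 -> S2 -> S13 -> S1 -> S2
S2 first seen at step 5, revisited at step 8.
Cycle length = 8 - 5 = 3

3


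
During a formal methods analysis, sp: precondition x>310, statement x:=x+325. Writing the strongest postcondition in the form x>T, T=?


Formula: sp(P, x:=E) = exists old_x. (x = E[old_x/x]) AND P[old_x/x] (old_x is the value of x before the assignment; eliminate old_x by solving x = E[old_x/x] for old_x)
Step 1: Precondition P: x>310, i.e. old_x > 310
Step 2: Assignment gives x = old_x + 325, so old_x = x - 325
Step 3: Substitute into P: x - 325 > 310
Step 4: Simplify: x > 310+325 = 635

635


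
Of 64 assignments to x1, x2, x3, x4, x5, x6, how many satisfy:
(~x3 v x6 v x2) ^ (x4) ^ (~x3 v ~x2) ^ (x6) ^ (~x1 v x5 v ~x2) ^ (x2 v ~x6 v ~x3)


CNF with 6 clauses over 6 vars (64 assignments).
An assignment satisfies CNF iff every clause has >=1 true literal.
Check each row (bits = x1,x2,x3,x4,x5,x6; clause T/F shown):
  row 0 [000000]: clauses=TFTFTT -> 0
  row 1 [000001]: clauses=TFTTTT -> 0
  row 2 [000010]: clauses=TFTFTT -> 0
  row 3 [000011]: clauses=TFTTTT -> 0
  row 4 [000100]: clauses=TTTFTT -> 0
  (every remaining row is evaluated the same way; all 64 results are listed next)
Full result column, 8 rows per line (x1,x2,x3 fixed per line; x4,x5,x6 runs 000..111 left to right):
  rows 0-7 [x1,x2,x3=000]: 00000101  (ones: 2)
  rows 8-15 [x1,x2,x3=001]: 00000000  (ones: 0)
  rows 16-23 [x1,x2,x3=010]: 00000101  (ones: 2)
  rows 24-31 [x1,x2,x3=011]: 00000000  (ones: 0)
  rows 32-39 [x1,x2,x3=100]: 00000101  (ones: 2)
  rows 40-47 [x1,x2,x3=101]: 00000000  (ones: 0)
  rows 48-55 [x1,x2,x3=110]: 00000001  (ones: 1)
  rows 56-63 [x1,x2,x3=111]: 00000000  (ones: 0)
Satisfying assignments = 2+0+2+0+2+0+1+0 = 7

7


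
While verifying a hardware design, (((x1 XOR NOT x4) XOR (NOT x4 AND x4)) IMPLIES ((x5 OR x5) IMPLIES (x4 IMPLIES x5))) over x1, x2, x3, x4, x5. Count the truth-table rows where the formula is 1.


Formula: (((x1 XOR NOT x4) XOR (NOT x4 AND x4)) IMPLIES ((x5 OR x5) IMPLIES (x4 IMPLIES x5))) over 5 vars (32 rows)
Evaluate each row (x1, x2, x3, x4, x5 as bits, MSB first):
  row 0 [00000]: (((0 XOR NOT 0) XOR (NOT 0 AND 0)) IMPLIES ((0 OR 0) IMPLIES (0 IMPLIES 0))) -> 1
  row 1 [00001]: (((0 XOR NOT 0) XOR (NOT 0 AND 0)) IMPLIES ((1 OR 1) IMPLIES (0 IMPLIES 1))) -> 1
  row 2 [00010]: (((0 XOR NOT 1) XOR (NOT 1 AND 1)) IMPLIES ((0 OR 0) IMPLIES (1 IMPLIES 0))) -> 1
  row 3 [00011]: (((0 XOR NOT 1) XOR (NOT 1 AND 1)) IMPLIES ((1 OR 1) IMPLIES (1 IMPLIES 1))) -> 1
  row 4 [00100]: (((0 XOR NOT 0) XOR (NOT 0 AND 0)) IMPLIES ((0 OR 0) IMPLIES (0 IMPLIES 0))) -> 1
  row 5 [00101]: (((0 XOR NOT 0) XOR (NOT 0 AND 0)) IMPLIES ((1 OR 1) IMPLIES (0 IMPLIES 1))) -> 1
  row 6 [00110]: (((0 XOR NOT 1) XOR (NOT 1 AND 1)) IMPLIES ((0 OR 0) IMPLIES (1 IMPLIES 0))) -> 1
  row 7 [00111]: (((0 XOR NOT 1) XOR (NOT 1 AND 1)) IMPLIES ((1 OR 1) IMPLIES (1 IMPLIES 1))) -> 1
  row 8 [01000]: (((0 XOR NOT 0) XOR (NOT 0 AND 0)) IMPLIES ((0 OR 0) IMPLIES (0 IMPLIES 0))) -> 1
  row 9 [01001]: (((0 XOR NOT 0) XOR (NOT 0 AND 0)) IMPLIES ((1 OR 1) IMPLIES (0 IMPLIES 1))) -> 1
  row 10 [01010]: (((0 XOR NOT 1) XOR (NOT 1 AND 1)) IMPLIES ((0 OR 0) IMPLIES (1 IMPLIES 0))) -> 1
  row 11 [01011]: (((0 XOR NOT 1) XOR (NOT 1 AND 1)) IMPLIES ((1 OR 1) IMPLIES (1 IMPLIES 1))) -> 1
  row 12 [01100]: (((0 XOR NOT 0) XOR (NOT 0 AND 0)) IMPLIES ((0 OR 0) IMPLIES (0 IMPLIES 0))) -> 1
  row 13 [01101]: (((0 XOR NOT 0) XOR (NOT 0 AND 0)) IMPLIES ((1 OR 1) IMPLIES (0 IMPLIES 1))) -> 1
  row 14 [01110]: (((0 XOR NOT 1) XOR (NOT 1 AND 1)) IMPLIES ((0 OR 0) IMPLIES (1 IMPLIES 0))) -> 1
  row 15 [01111]: (((0 XOR NOT 1) XOR (NOT 1 AND 1)) IMPLIES ((1 OR 1) IMPLIES (1 IMPLIES 1))) -> 1
  row 16 [10000]: (((1 XOR NOT 0) XOR (NOT 0 AND 0)) IMPLIES ((0 OR 0) IMPLIES (0 IMPLIES 0))) -> 1
  row 17 [10001]: (((1 XOR NOT 0) XOR (NOT 0 AND 0)) IMPLIES ((1 OR 1) IMPLIES (0 IMPLIES 1))) -> 1
  row 18 [10010]: (((1 XOR NOT 1) XOR (NOT 1 AND 1)) IMPLIES ((0 OR 0) IMPLIES (1 IMPLIES 0))) -> 1
  row 19 [10011]: (((1 XOR NOT 1) XOR (NOT 1 AND 1)) IMPLIES ((1 OR 1) IMPLIES (1 IMPLIES 1))) -> 1
  row 20 [10100]: (((1 XOR NOT 0) XOR (NOT 0 AND 0)) IMPLIES ((0 OR 0) IMPLIES (0 IMPLIES 0))) -> 1
  row 21 [10101]: (((1 XOR NOT 0) XOR (NOT 0 AND 0)) IMPLIES ((1 OR 1) IMPLIES (0 IMPLIES 1))) -> 1
  row 22 [10110]: (((1 XOR NOT 1) XOR (NOT 1 AND 1)) IMPLIES ((0 OR 0) IMPLIES (1 IMPLIES 0))) -> 1
  row 23 [10111]: (((1 XOR NOT 1) XOR (NOT 1 AND 1)) IMPLIES ((1 OR 1) IMPLIES (1 IMPLIES 1))) -> 1
  row 24 [11000]: (((1 XOR NOT 0) XOR (NOT 0 AND 0)) IMPLIES ((0 OR 0) IMPLIES (0 IMPLIES 0))) -> 1
  row 25 [11001]: (((1 XOR NOT 0) XOR (NOT 0 AND 0)) IMPLIES ((1 OR 1) IMPLIES (0 IMPLIES 1))) -> 1
  row 26 [11010]: (((1 XOR NOT 1) XOR (NOT 1 AND 1)) IMPLIES ((0 OR 0) IMPLIES (1 IMPLIES 0))) -> 1
  row 27 [11011]: (((1 XOR NOT 1) XOR (NOT 1 AND 1)) IMPLIES ((1 OR 1) IMPLIES (1 IMPLIES 1))) -> 1
  row 28 [11100]: (((1 XOR NOT 0) XOR (NOT 0 AND 0)) IMPLIES ((0 OR 0) IMPLIES (0 IMPLIES 0))) -> 1
  row 29 [11101]: (((1 XOR NOT 0) XOR (NOT 0 AND 0)) IMPLIES ((1 OR 1) IMPLIES (0 IMPLIES 1))) -> 1
  row 30 [11110]: (((1 XOR NOT 1) XOR (NOT 1 AND 1)) IMPLIES ((0 OR 0) IMPLIES (1 IMPLIES 0))) -> 1
  row 31 [11111]: (((1 XOR NOT 1) XOR (NOT 1 AND 1)) IMPLIES ((1 OR 1) IMPLIES (1 IMPLIES 1))) -> 1
Full result column, 8 rows per line (x1,x2 fixed per line; x3,x4,x5 runs 000..111 left to right):
  rows 0-7 [x1,x2=00]: 11111111  (ones: 8)
  rows 8-15 [x1,x2=01]: 11111111  (ones: 8)
  rows 16-23 [x1,x2=10]: 11111111  (ones: 8)
  rows 24-31 [x1,x2=11]: 11111111  (ones: 8)
Count of 1-rows = 8+8+8+8 = 32

32


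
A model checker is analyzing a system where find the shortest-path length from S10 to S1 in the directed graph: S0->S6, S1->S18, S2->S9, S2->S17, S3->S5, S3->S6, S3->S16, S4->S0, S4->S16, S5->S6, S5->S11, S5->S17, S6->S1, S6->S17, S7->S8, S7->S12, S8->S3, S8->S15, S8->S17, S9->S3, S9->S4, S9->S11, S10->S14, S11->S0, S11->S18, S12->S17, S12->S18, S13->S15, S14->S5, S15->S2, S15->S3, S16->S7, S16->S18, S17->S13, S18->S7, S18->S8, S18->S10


BFS layer-by-layer from S10:
  dist 0: {S10}
  dist 1: {S14}
  dist 2: {S5}
  dist 3: {S6, S11, S17}
  dist 4: {S0, S1, S13, S18}
  -> S1 reached at distance 4
Shortest path length = 4

4


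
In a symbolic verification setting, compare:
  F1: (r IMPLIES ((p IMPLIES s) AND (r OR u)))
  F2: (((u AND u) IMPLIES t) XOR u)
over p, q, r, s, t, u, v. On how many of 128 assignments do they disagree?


F1 = (r IMPLIES ((p IMPLIES s) AND (r OR u)))
F2 = (((u AND u) IMPLIES t) XOR u)
Evaluate both on each of 128 rows (bits = p,q,r,s,t,u,v):
  row 0 [0000000]: F1=1 F2=1 -> 0
  row 1 [0000001]: F1=1 F2=1 -> 0
  row 2 [0000010]: F1=1 F2=1 -> 0
  row 3 [0000011]: F1=1 F2=1 -> 0
  row 4 [0000100]: F1=1 F2=1 -> 0
  (every remaining row is evaluated the same way; all 128 results are listed next)
Full result column, 8 rows per line (p,q,r,s fixed per line; t,u,v runs 000..111 left to right):
  rows 0-7 [p,q,r,s=0000]: 00000011  (ones: 2)
  rows 8-15 [p,q,r,s=0001]: 00000011  (ones: 2)
  rows 16-23 [p,q,r,s=0010]: 00000011  (ones: 2)
  rows 24-31 [p,q,r,s=0011]: 00000011  (ones: 2)
  rows 32-39 [p,q,r,s=0100]: 00000011  (ones: 2)
  rows 40-47 [p,q,r,s=0101]: 00000011  (ones: 2)
  rows 48-55 [p,q,r,s=0110]: 00000011  (ones: 2)
  rows 56-63 [p,q,r,s=0111]: 00000011  (ones: 2)
  rows 64-71 [p,q,r,s=1000]: 00000011  (ones: 2)
  rows 72-79 [p,q,r,s=1001]: 00000011  (ones: 2)
  rows 80-87 [p,q,r,s=1010]: 11111100  (ones: 6)
  rows 88-95 [p,q,r,s=1011]: 00000011  (ones: 2)
  rows 96-103 [p,q,r,s=1100]: 00000011  (ones: 2)
  rows 104-111 [p,q,r,s=1101]: 00000011  (ones: 2)
  rows 112-119 [p,q,r,s=1110]: 11111100  (ones: 6)
  rows 120-127 [p,q,r,s=1111]: 00000011  (ones: 2)
Disagreements = 2+2+2+2+2+2+2+2+2+2+6+2+2+2+6+2 = 40

40


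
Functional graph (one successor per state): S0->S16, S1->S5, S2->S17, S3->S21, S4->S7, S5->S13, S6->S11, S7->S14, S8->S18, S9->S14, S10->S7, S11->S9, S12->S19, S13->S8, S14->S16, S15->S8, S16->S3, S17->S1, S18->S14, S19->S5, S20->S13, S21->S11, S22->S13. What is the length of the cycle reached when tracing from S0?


Trace from S0 until a state repeats:
  S0 -> S16 -> S3 -> S21 -> S11 -> S9 -> S14 -> S16
S16 first seen at step 1, revisited at step 7.
Cycle length = 7 - 1 = 6

6


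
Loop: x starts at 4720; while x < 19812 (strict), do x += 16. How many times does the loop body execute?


Step 1: x goes from 4720 toward 19812 by 16; the body runs while x<19812, so iterations = ceil((bound-start)/step)
Step 2: Distance=15092
Step 3: ceil(15092/16)=944

944


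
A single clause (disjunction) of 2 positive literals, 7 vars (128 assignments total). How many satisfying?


Step 1: Total=2^7=128
Step 2: Unsat when all 2 false: 2^5=32
Step 3: Sat=128-32=96

96


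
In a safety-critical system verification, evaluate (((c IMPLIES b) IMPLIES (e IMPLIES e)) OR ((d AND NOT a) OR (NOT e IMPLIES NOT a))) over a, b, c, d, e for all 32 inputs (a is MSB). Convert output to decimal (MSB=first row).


Formula: (((c IMPLIES b) IMPLIES (e IMPLIES e)) OR ((d AND NOT a) OR (NOT e IMPLIES NOT a))) over a, b, c, d, e (32 rows)
Evaluate each row (bits = a,b,c,d,e, MSB first):
  row 0 [00000]: (((0 IMPLIES 0) IMPLIES (0 IMPLIES 0)) OR ((0 AND NOT 0) OR (NOT 0 IMPLIES NOT 0))) -> 1
  row 1 [00001]: (((0 IMPLIES 0) IMPLIES (1 IMPLIES 1)) OR ((0 AND NOT 0) OR (NOT 1 IMPLIES NOT 0))) -> 1
  row 2 [00010]: (((0 IMPLIES 0) IMPLIES (0 IMPLIES 0)) OR ((1 AND NOT 0) OR (NOT 0 IMPLIES NOT 0))) -> 1
  row 3 [00011]: (((0 IMPLIES 0) IMPLIES (1 IMPLIES 1)) OR ((1 AND NOT 0) OR (NOT 1 IMPLIES NOT 0))) -> 1
  row 4 [00100]: (((1 IMPLIES 0) IMPLIES (0 IMPLIES 0)) OR ((0 AND NOT 0) OR (NOT 0 IMPLIES NOT 0))) -> 1
  row 5 [00101]: (((1 IMPLIES 0) IMPLIES (1 IMPLIES 1)) OR ((0 AND NOT 0) OR (NOT 1 IMPLIES NOT 0))) -> 1
  row 6 [00110]: (((1 IMPLIES 0) IMPLIES (0 IMPLIES 0)) OR ((1 AND NOT 0) OR (NOT 0 IMPLIES NOT 0))) -> 1
  row 7 [00111]: (((1 IMPLIES 0) IMPLIES (1 IMPLIES 1)) OR ((1 AND NOT 0) OR (NOT 1 IMPLIES NOT 0))) -> 1
  row 8 [01000]: (((0 IMPLIES 1) IMPLIES (0 IMPLIES 0)) OR ((0 AND NOT 0) OR (NOT 0 IMPLIES NOT 0))) -> 1
  row 9 [01001]: (((0 IMPLIES 1) IMPLIES (1 IMPLIES 1)) OR ((0 AND NOT 0) OR (NOT 1 IMPLIES NOT 0))) -> 1
  row 10 [01010]: (((0 IMPLIES 1) IMPLIES (0 IMPLIES 0)) OR ((1 AND NOT 0) OR (NOT 0 IMPLIES NOT 0))) -> 1
  row 11 [01011]: (((0 IMPLIES 1) IMPLIES (1 IMPLIES 1)) OR ((1 AND NOT 0) OR (NOT 1 IMPLIES NOT 0))) -> 1
  row 12 [01100]: (((1 IMPLIES 1) IMPLIES (0 IMPLIES 0)) OR ((0 AND NOT 0) OR (NOT 0 IMPLIES NOT 0))) -> 1
  row 13 [01101]: (((1 IMPLIES 1) IMPLIES (1 IMPLIES 1)) OR ((0 AND NOT 0) OR (NOT 1 IMPLIES NOT 0))) -> 1
  row 14 [01110]: (((1 IMPLIES 1) IMPLIES (0 IMPLIES 0)) OR ((1 AND NOT 0) OR (NOT 0 IMPLIES NOT 0))) -> 1
  row 15 [01111]: (((1 IMPLIES 1) IMPLIES (1 IMPLIES 1)) OR ((1 AND NOT 0) OR (NOT 1 IMPLIES NOT 0))) -> 1
  row 16 [10000]: (((0 IMPLIES 0) IMPLIES (0 IMPLIES 0)) OR ((0 AND NOT 1) OR (NOT 0 IMPLIES NOT 1))) -> 1
  row 17 [10001]: (((0 IMPLIES 0) IMPLIES (1 IMPLIES 1)) OR ((0 AND NOT 1) OR (NOT 1 IMPLIES NOT 1))) -> 1
  row 18 [10010]: (((0 IMPLIES 0) IMPLIES (0 IMPLIES 0)) OR ((1 AND NOT 1) OR (NOT 0 IMPLIES NOT 1))) -> 1
  row 19 [10011]: (((0 IMPLIES 0) IMPLIES (1 IMPLIES 1)) OR ((1 AND NOT 1) OR (NOT 1 IMPLIES NOT 1))) -> 1
  row 20 [10100]: (((1 IMPLIES 0) IMPLIES (0 IMPLIES 0)) OR ((0 AND NOT 1) OR (NOT 0 IMPLIES NOT 1))) -> 1
  row 21 [10101]: (((1 IMPLIES 0) IMPLIES (1 IMPLIES 1)) OR ((0 AND NOT 1) OR (NOT 1 IMPLIES NOT 1))) -> 1
  row 22 [10110]: (((1 IMPLIES 0) IMPLIES (0 IMPLIES 0)) OR ((1 AND NOT 1) OR (NOT 0 IMPLIES NOT 1))) -> 1
  row 23 [10111]: (((1 IMPLIES 0) IMPLIES (1 IMPLIES 1)) OR ((1 AND NOT 1) OR (NOT 1 IMPLIES NOT 1))) -> 1
  row 24 [11000]: (((0 IMPLIES 1) IMPLIES (0 IMPLIES 0)) OR ((0 AND NOT 1) OR (NOT 0 IMPLIES NOT 1))) -> 1
  row 25 [11001]: (((0 IMPLIES 1) IMPLIES (1 IMPLIES 1)) OR ((0 AND NOT 1) OR (NOT 1 IMPLIES NOT 1))) -> 1
  row 26 [11010]: (((0 IMPLIES 1) IMPLIES (0 IMPLIES 0)) OR ((1 AND NOT 1) OR (NOT 0 IMPLIES NOT 1))) -> 1
  row 27 [11011]: (((0 IMPLIES 1) IMPLIES (1 IMPLIES 1)) OR ((1 AND NOT 1) OR (NOT 1 IMPLIES NOT 1))) -> 1
  row 28 [11100]: (((1 IMPLIES 1) IMPLIES (0 IMPLIES 0)) OR ((0 AND NOT 1) OR (NOT 0 IMPLIES NOT 1))) -> 1
  row 29 [11101]: (((1 IMPLIES 1) IMPLIES (1 IMPLIES 1)) OR ((0 AND NOT 1) OR (NOT 1 IMPLIES NOT 1))) -> 1
  row 30 [11110]: (((1 IMPLIES 1) IMPLIES (0 IMPLIES 0)) OR ((1 AND NOT 1) OR (NOT 0 IMPLIES NOT 1))) -> 1
  row 31 [11111]: (((1 IMPLIES 1) IMPLIES (1 IMPLIES 1)) OR ((1 AND NOT 1) OR (NOT 1 IMPLIES NOT 1))) -> 1
Full result column, 4 rows per line (a,b,c fixed per line; d,e runs 00..11 left to right):
  rows 0-3 [a,b,c=000]: 1111  = hex F
  rows 4-7 [a,b,c=001]: 1111  = hex F
  rows 8-11 [a,b,c=010]: 1111  = hex F
  rows 12-15 [a,b,c=011]: 1111  = hex F
  rows 16-19 [a,b,c=100]: 1111  = hex F
  rows 20-23 [a,b,c=101]: 1111  = hex F
  rows 24-27 [a,b,c=110]: 1111  = hex F
  rows 28-31 [a,b,c=111]: 1111  = hex F
Output column (row 0 .. row 31) = 11111111111111111111111111111111
Output column grouped in 4s = 1111 1111 1111 1111 1111 1111 1111 1111 = 0xFFFFFFFF
Convert to decimal digit by digit (value = value*16 + digit):
  F -> 15
  15*16 + 15 (F) = 255
  255*16 + 15 (F) = 4095
  4095*16 + 15 (F) = 65535
  65535*16 + 15 (F) = 1048575
  1048575*16 + 15 (F) = 16777215
  16777215*16 + 15 (F) = 268435455
  268435455*16 + 15 (F) = 4294967295
Decimal = 4294967295

4294967295


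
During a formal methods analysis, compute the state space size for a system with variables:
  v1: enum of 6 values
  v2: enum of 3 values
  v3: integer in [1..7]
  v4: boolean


State space = product of domain sizes of all variables.
Domain sizes:
  v1 (enum of 6 values): 6
  v2 (enum of 3 values): 3
  v3 (integer in [1..7]): 7
  v4 (boolean): 2
Product = 6 * 3 * 7 * 2 = 252

252


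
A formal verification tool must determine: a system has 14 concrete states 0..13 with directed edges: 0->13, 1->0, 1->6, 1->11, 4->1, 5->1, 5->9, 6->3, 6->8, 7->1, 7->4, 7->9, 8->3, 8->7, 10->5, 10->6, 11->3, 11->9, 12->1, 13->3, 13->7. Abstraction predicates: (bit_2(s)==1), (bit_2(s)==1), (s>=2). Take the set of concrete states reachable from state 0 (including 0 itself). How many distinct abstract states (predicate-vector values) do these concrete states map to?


BFS from 0:
Concrete reachable: {0, 1, 3, 4, 6, 7, 8, 9, 11, 13}
Abstract via predicates (bit_2(s)==1), (bit_2(s)==1), (s>=2):
  (0,0,0) <- {0, 1}
  (0,0,1) <- {3, 8, 9, 11}
  (1,1,1) <- {4, 6, 7, 13}
Distinct abstract states = 3

3


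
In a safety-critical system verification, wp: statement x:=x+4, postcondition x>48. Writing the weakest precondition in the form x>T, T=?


Formula: wp(x:=E, P) = P[E/x] (substitute E for x in postcondition)
Step 1: Postcondition: x>48
Step 2: Substitute x+4 for x: x+4>48
Step 3: Solve for x: x > 48-4 = 44

44


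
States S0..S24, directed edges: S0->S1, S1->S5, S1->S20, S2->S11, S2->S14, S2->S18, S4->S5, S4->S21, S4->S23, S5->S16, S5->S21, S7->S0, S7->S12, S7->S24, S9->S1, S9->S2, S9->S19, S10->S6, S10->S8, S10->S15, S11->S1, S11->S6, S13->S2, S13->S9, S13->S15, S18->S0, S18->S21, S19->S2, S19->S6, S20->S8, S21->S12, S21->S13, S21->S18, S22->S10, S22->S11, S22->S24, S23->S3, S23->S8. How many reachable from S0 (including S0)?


BFS from S0:
  layer 0: {S0}
  layer 1: {S1}
  layer 2: {S5, S20}
  layer 3: {S8, S16, S21}
  layer 4: {S12, S13, S18}
  layer 5: {S2, S9, S15}
  layer 6: {S11, S14, S19}
  layer 7: {S6}
Reachable set: {S0, S1, S2, S5, S6, S8, S9, S11, S12, S13, S14, S15, S16, S18, S19, S20, S21}
Count = 17

17


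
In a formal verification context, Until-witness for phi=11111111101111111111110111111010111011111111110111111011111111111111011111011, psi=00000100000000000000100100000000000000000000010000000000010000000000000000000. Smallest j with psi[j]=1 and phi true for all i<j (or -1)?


(phi U psi) at 0: need smallest j with psi[j]=1 and phi[i]=1 for all i in [0,j).
Scan from step 0:
  step 0: phi=1, psi=0 -> continue
  step 1: phi=1, psi=0 -> continue
  step 2: phi=1, psi=0 -> continue
  step 3: phi=1, psi=0 -> continue
  step 5: psi=1 and phi held for [0,5) -> witness found
Witness step = 5

5


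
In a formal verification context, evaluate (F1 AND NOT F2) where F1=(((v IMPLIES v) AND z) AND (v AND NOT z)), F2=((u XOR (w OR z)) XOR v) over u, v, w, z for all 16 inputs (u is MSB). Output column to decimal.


F1 = (((v IMPLIES v) AND z) AND (v AND NOT z))
F2 = ((u XOR (w OR z)) XOR v)
Counterexample to F1=>F2 is where F1=1 and F2=0.
Evaluate each row (bits = u,v,w,z, MSB first):
  row 0 [0000]: F1=0 F2=0 -> F1&~F2 -> 0
  row 1 [0001]: F1=0 F2=1 -> F1&~F2 -> 0
  row 2 [0010]: F1=0 F2=1 -> F1&~F2 -> 0
  row 3 [0011]: F1=0 F2=1 -> F1&~F2 -> 0
  row 4 [0100]: F1=0 F2=1 -> F1&~F2 -> 0
  row 5 [0101]: F1=0 F2=0 -> F1&~F2 -> 0
  row 6 [0110]: F1=0 F2=0 -> F1&~F2 -> 0
  row 7 [0111]: F1=0 F2=0 -> F1&~F2 -> 0
  row 8 [1000]: F1=0 F2=1 -> F1&~F2 -> 0
  row 9 [1001]: F1=0 F2=0 -> F1&~F2 -> 0
  row 10 [1010]: F1=0 F2=0 -> F1&~F2 -> 0
  row 11 [1011]: F1=0 F2=0 -> F1&~F2 -> 0
  row 12 [1100]: F1=0 F2=0 -> F1&~F2 -> 0
  row 13 [1101]: F1=0 F2=1 -> F1&~F2 -> 0
  row 14 [1110]: F1=0 F2=1 -> F1&~F2 -> 0
  row 15 [1111]: F1=0 F2=1 -> F1&~F2 -> 0
Full result column, 4 rows per line (u,v fixed per line; w,z runs 00..11 left to right):
  rows 0-3 [u,v=00]: 0000  = hex 0
  rows 4-7 [u,v=01]: 0000  = hex 0
  rows 8-11 [u,v=10]: 0000  = hex 0
  rows 12-15 [u,v=11]: 0000  = hex 0
Counterexample vector (row 0 .. row 15) = 0000000000000000
Output column grouped in 4s = 0000 0000 0000 0000 = 0x0000
Convert to decimal digit by digit (value = value*16 + digit):
  0 -> 0
  0*16 + 0 = 0
  0*16 + 0 = 0
  0*16 + 0 = 0
Decimal = 0

0
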